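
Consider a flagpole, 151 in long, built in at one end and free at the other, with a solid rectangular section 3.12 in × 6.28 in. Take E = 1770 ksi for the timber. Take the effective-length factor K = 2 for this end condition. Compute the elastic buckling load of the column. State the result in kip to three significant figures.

Buckling occurs about the weak axis: I_min = h·b³/12 with b = 3.12 in (the shorter side).
I_min = 6.28×3.12³/12 = 15.89 in⁴
Effective length L_e = K·L = 2 × 151 = 302.0 in
P_cr = π²EI / L_e² = π² × 1770×10³ × 15.89 / 302.0² = 3.044×10^3 lb

P_cr ≈ 3.04 kip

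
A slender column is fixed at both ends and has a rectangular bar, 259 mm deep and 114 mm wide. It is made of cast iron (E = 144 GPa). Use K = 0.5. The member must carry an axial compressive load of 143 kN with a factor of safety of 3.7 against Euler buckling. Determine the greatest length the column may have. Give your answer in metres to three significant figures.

L_max ≈ 18.5 m

Buckling occurs about the weak axis: I_min = h·b³/12 with b = 114 mm (the shorter side).
I_min = 259×114³/12 = 3.198×10^7 mm⁴
I = 3.198×10^-5 m⁴
Required critical load P_cr = n·P = 3.7 × 143 = 529.1 kN = 5.291×10^5 N
From P_cr = π²EI/(K·L)²:  L = (1/K)·√(π²EI/P_cr) = (1/0.5)·√(π²×1.44×10^11×3.198×10^-5/5.291×10^5)
L = 18.5 m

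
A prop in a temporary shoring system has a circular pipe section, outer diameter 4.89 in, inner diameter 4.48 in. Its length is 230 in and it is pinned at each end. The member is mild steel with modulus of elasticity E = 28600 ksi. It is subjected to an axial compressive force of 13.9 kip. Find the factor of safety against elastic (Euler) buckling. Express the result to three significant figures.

n ≈ 3.18

d_o = 4.89 in, d_i = 4.48 in
I = π(d_o⁴ − d_i⁴)/64 = π(4.89⁴ − 4.480⁴)/64 = 8.294 in⁴
Effective length L_e = K·L = 1 × 230 = 230.0 in
P_cr = π²EI / L_e² = π² × 28600×10³ × 8.294 / 230.0² = 4.426×10^4 lb
Factor of safety n = P_cr / P = 44.257 / 13.9 = 3.18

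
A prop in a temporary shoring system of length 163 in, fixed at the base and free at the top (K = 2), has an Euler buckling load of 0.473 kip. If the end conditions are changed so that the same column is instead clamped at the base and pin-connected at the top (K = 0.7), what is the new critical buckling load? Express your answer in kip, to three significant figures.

P_cr ∝ 1/K², so P_cr,new = P_cr,old × (K_old/K_new)² = 0.473 × (2/0.7)²
= 0.473 × 8.163 = 3.86 kip

P_cr ≈ 3.86 kip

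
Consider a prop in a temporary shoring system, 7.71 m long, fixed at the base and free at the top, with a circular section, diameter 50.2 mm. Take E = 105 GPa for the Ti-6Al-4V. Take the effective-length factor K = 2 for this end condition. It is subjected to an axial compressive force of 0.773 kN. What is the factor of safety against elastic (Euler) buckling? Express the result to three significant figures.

n ≈ 1.76

I = πd⁴/64 = π×50.2⁴/64 = 3.117×10^5 mm⁴
I = 3.117×10^5 mm⁴ = 3.117×10^-7 m⁴
Effective length L_e = K·L = 2 × 7.71 = 15.42 m
P_cr = π²EI / L_e² = π² × 105×10⁹ × 3.117×10^-7 / 15.42² = 1.359×10^3 N
Factor of safety n = P_cr / P = 1.3586 / 0.773 = 1.76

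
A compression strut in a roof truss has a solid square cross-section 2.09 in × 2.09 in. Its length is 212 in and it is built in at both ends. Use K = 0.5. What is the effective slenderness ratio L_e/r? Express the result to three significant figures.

λ ≈ 176

For a square r = a/√12 = 2.09/√12 = 0.6033 in
L_e = K·L = 0.5 × 212 = 106.0 in
λ = L_e / r_min = 106.00 / 0.6033 = 176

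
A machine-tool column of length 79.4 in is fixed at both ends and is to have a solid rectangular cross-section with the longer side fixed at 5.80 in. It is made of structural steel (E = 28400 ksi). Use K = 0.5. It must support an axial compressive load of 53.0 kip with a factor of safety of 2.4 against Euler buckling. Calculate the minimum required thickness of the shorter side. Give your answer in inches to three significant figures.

b ≈ 1.14 in

Required P_cr = n·P = 2.4 × 53.0 = 127.2 kip
L_e = K·L = 0.5 × 79.4 = 39.70 in
Required I = P_cr·L_e²/(π²E) = 1.272×10^5 × 39.70² / (π² × 2.84×10^7) = 0.7152 in⁴
Rectangle, weak axis: I_min = h·b³/12 with h = 5.80 in fixed  ⇒  b = (12I/h)^(1/3) = 1.14 in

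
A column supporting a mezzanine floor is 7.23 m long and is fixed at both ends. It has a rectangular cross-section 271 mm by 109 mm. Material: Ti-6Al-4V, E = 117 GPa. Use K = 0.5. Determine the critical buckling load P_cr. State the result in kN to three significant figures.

Buckling occurs about the weak axis: I_min = h·b³/12 with b = 109 mm (the shorter side).
I_min = 271×109³/12 = 2.925×10^7 mm⁴
I = 2.925×10^7 mm⁴ = 2.925×10^-5 m⁴
Effective length L_e = K·L = 0.5 × 7.23 = 3.615 m
P_cr = π²EI / L_e² = π² × 117×10⁹ × 2.925×10^-5 / 3.615² = 2.584×10^6 N

P_cr ≈ 2580 kN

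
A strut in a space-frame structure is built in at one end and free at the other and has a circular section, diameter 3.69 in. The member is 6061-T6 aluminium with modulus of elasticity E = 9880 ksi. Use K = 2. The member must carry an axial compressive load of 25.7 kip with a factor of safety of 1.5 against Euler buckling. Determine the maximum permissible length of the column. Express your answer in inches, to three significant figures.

L_max ≈ 75.9 in

I = πd⁴/64 = π×3.69⁴/64 = 9.101 in⁴
Required critical load P_cr = n·P = 1.5 × 25.7 = 38.55 kip = 3.855×10^4 lb
From P_cr = π²EI/(K·L)²:  L = (1/K)·√(π²EI/P_cr) = (1/2)·√(π²×9.88×10^6×9.101/3.855×10^4)
L = 75.9 in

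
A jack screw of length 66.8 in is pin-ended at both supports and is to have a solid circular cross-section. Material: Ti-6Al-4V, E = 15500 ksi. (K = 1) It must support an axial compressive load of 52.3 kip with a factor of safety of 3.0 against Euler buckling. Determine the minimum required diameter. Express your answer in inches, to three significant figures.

Required P_cr = n·P = 3.0 × 52.3 = 156.9 kip
L_e = K·L = 1 × 66.8 = 66.80 in
Required I = P_cr·L_e²/(π²E) = 1.569×10^5 × 66.80² / (π² × 1.55×10^7) = 4.577 in⁴
Solid circle: I = πd⁴/64  ⇒  d = (64I/π)^(1/4) = (64×4.577/π)^(1/4) = 3.11 in

d ≈ 3.11 in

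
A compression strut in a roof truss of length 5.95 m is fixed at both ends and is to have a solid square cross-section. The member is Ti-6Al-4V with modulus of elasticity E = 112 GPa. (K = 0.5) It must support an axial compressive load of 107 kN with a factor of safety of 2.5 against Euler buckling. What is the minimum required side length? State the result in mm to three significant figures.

a ≈ 71.2 mm

Required P_cr = n·P = 2.5 × 107 = 267.5 kN
L_e = K·L = 0.5 × 5.95 = 2.975 m
Required I = P_cr·L_e²/(π²E) = 2.675×10^5 × 2.975² / (π² × 1.12×10^11) = 2.142×10^-6 m⁴
I_req = 2.142×10^6 mm⁴
Solid square: I = a⁴/12  ⇒  a = (12I)^(1/4) = (12×2.142×10^6)^(1/4) = 71.2 mm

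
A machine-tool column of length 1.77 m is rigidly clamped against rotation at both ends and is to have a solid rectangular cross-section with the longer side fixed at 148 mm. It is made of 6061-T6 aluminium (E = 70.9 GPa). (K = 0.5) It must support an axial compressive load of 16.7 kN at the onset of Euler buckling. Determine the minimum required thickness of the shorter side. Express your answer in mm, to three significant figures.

L_e = K·L = 0.5 × 1.77 = 0.8850 m
Required I = P_cr·L_e²/(π²E) = 1.670×10^4 × 0.8850² / (π² × 7.09×10^10) = 1.869×10^-8 m⁴
I_req = 1.869×10^4 mm⁴
Rectangle, weak axis: I_min = h·b³/12 with h = 148 mm fixed  ⇒  b = (12I/h)^(1/3) = 11.5 mm

b ≈ 11.5 mm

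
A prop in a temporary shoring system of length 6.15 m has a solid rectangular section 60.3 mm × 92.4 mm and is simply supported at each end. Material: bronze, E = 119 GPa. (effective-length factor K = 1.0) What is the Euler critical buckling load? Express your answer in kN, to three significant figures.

P_cr ≈ 52.4 kN

Buckling occurs about the weak axis: I_min = h·b³/12 with b = 60.3 mm (the shorter side).
I_min = 92.4×60.3³/12 = 1.688×10^6 mm⁴
I = 1.688×10^6 mm⁴ = 1.688×10^-6 m⁴
Effective length L_e = K·L = 1 × 6.15 = 6.150 m
P_cr = π²EI / L_e² = π² × 119×10⁹ × 1.688×10^-6 / 6.150² = 5.243×10^4 N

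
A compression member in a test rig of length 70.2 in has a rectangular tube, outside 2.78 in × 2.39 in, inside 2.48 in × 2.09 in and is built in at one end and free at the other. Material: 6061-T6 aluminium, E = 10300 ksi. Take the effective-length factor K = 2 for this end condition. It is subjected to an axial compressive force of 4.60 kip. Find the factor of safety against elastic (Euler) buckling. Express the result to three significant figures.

Weak-axis I_min = (h_o·b_o³ − h_i·b_i³)/12 with b_o = 2.39, b_i = 2.090 in (shorter outer/inner sides).
I_min = (2.78×2.39³ − 2.480×2.090³)/12 = 1.276 in⁴
Effective length L_e = K·L = 2 × 70.2 = 140.4 in
P_cr = π²EI / L_e² = π² × 10300×10³ × 1.276 / 140.4² = 6.580×10^3 lb
Factor of safety n = P_cr / P = 6.5802 / 4.60 = 1.43

n ≈ 1.43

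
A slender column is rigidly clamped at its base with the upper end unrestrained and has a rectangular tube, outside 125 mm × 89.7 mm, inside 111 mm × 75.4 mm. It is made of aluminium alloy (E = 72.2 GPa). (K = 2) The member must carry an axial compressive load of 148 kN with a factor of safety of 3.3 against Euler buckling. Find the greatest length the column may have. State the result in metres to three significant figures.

Weak-axis I_min = (h_o·b_o³ − h_i·b_i³)/12 with b_o = 89.7, b_i = 75.40 mm (shorter outer/inner sides).
I_min = (125×89.7³ − 111.0×75.40³)/12 = 3.553×10^6 mm⁴
I = 3.553×10^-6 m⁴
Required critical load P_cr = n·P = 3.3 × 148 = 488.4 kN = 4.884×10^5 N
From P_cr = π²EI/(K·L)²:  L = (1/K)·√(π²EI/P_cr) = (1/2)·√(π²×7.22×10^10×3.553×10^-6/4.884×10^5)
L = 1.14 m

L_max ≈ 1.14 m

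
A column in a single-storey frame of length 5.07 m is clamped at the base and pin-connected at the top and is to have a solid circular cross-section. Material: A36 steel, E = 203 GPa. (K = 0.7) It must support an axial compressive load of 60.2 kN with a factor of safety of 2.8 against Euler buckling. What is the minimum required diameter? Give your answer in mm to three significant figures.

Required P_cr = n·P = 2.8 × 60.2 = 168.6 kN
L_e = K·L = 0.7 × 5.07 = 3.549 m
Required I = P_cr·L_e²/(π²E) = 1.686×10^5 × 3.549² / (π² × 2.03×10^11) = 1.060×10^-6 m⁴
I_req = 1.060×10^6 mm⁴
Solid circle: I = πd⁴/64  ⇒  d = (64I/π)^(1/4) = (64×1.060×10^6/π)^(1/4) = 68.2 mm

d ≈ 68.2 mm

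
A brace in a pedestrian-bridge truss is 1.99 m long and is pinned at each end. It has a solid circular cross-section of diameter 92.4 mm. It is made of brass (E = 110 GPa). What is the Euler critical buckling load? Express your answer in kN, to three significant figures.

P_cr ≈ 981 kN

I = πd⁴/64 = π×92.4⁴/64 = 3.578×10^6 mm⁴
I = 3.578×10^6 mm⁴ = 3.578×10^-6 m⁴
Effective length L_e = K·L = 1 × 1.99 = 1.990 m
P_cr = π²EI / L_e² = π² × 110×10⁹ × 3.578×10^-6 / 1.990² = 9.809×10^5 N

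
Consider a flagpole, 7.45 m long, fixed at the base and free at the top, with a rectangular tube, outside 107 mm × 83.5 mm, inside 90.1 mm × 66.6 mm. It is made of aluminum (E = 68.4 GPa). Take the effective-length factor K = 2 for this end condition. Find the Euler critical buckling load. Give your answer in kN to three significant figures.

Weak-axis I_min = (h_o·b_o³ − h_i·b_i³)/12 with b_o = 83.5, b_i = 66.60 mm (shorter outer/inner sides).
I_min = (107×83.5³ − 90.10×66.60³)/12 = 2.973×10^6 mm⁴
I = 2.973×10^6 mm⁴ = 2.973×10^-6 m⁴
Effective length L_e = K·L = 2 × 7.45 = 14.90 m
P_cr = π²EI / L_e² = π² × 68.4×10⁹ × 2.973×10^-6 / 14.90² = 9.041×10^3 N

P_cr ≈ 9.04 kN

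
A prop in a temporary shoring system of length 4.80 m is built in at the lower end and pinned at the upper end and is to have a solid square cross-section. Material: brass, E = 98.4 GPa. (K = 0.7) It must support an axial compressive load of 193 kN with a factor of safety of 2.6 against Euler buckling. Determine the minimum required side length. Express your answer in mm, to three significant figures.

a ≈ 91.5 mm

Required P_cr = n·P = 2.6 × 193 = 501.8 kN
L_e = K·L = 0.7 × 4.80 = 3.360 m
Required I = P_cr·L_e²/(π²E) = 5.018×10^5 × 3.360² / (π² × 9.84×10^10) = 5.833×10^-6 m⁴
I_req = 5.833×10^6 mm⁴
Solid square: I = a⁴/12  ⇒  a = (12I)^(1/4) = (12×5.833×10^6)^(1/4) = 91.5 mm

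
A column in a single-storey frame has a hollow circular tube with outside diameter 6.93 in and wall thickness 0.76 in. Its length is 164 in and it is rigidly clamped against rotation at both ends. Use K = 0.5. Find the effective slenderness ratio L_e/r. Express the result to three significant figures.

λ ≈ 37.3

Inner diameter d_i = 6.93 − 2×0.76 = 5.410 in
I = π(d_o⁴ − d_i⁴)/64 = π(6.93⁴ − 5.410⁴)/64 = 71.17 in⁴
A = 14.73 in²;  r_min = √(I/A) = √(71.17/14.73) = 2.198 in
L_e = K·L = 0.5 × 164 = 82.00 in
λ = L_e / r_min = 82.000 / 2.198 = 37.3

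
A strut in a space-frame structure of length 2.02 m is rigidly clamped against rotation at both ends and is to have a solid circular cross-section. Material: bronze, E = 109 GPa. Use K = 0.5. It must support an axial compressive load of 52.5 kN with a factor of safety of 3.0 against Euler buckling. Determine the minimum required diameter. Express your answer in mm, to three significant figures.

d ≈ 41.8 mm

Required P_cr = n·P = 3.0 × 52.5 = 157.5 kN
L_e = K·L = 0.5 × 2.02 = 1.010 m
Required I = P_cr·L_e²/(π²E) = 1.575×10^5 × 1.010² / (π² × 1.09×10^11) = 1.493×10^-7 m⁴
I_req = 1.493×10^5 mm⁴
Solid circle: I = πd⁴/64  ⇒  d = (64I/π)^(1/4) = (64×1.493×10^5/π)^(1/4) = 41.8 mm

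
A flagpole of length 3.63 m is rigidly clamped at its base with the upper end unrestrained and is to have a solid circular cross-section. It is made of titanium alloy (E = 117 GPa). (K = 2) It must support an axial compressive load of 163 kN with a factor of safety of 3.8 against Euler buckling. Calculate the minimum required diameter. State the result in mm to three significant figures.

d ≈ 155 mm

Required P_cr = n·P = 3.8 × 163 = 619.4 kN
L_e = K·L = 2 × 3.63 = 7.260 m
Required I = P_cr·L_e²/(π²E) = 6.194×10^5 × 7.260² / (π² × 1.17×10^11) = 2.827×10^-5 m⁴
I_req = 2.827×10^7 mm⁴
Solid circle: I = πd⁴/64  ⇒  d = (64I/π)^(1/4) = (64×2.827×10^7/π)^(1/4) = 155 mm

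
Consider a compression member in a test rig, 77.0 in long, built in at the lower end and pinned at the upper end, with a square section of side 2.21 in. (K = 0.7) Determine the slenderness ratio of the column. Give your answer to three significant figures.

λ ≈ 84.5

For a square r = a/√12 = 2.21/√12 = 0.6380 in
L_e = K·L = 0.7 × 77.0 = 53.90 in
λ = L_e / r_min = 53.900 / 0.6380 = 84.5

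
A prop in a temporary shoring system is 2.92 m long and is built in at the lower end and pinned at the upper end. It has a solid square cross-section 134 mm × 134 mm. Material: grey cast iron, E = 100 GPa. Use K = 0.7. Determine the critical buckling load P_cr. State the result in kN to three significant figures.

P_cr ≈ 6350 kN

I = a⁴/12 = 134⁴/12 = 2.687×10^7 mm⁴
I = 2.687×10^7 mm⁴ = 2.687×10^-5 m⁴
Effective length L_e = K·L = 0.7 × 2.92 = 2.044 m
P_cr = π²EI / L_e² = π² × 100×10⁹ × 2.687×10^-5 / 2.044² = 6.347×10^6 N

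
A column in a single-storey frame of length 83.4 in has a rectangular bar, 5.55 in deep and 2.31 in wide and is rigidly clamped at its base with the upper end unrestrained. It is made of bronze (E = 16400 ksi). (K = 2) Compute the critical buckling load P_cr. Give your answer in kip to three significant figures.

P_cr ≈ 33.2 kip

Buckling occurs about the weak axis: I_min = h·b³/12 with b = 2.31 in (the shorter side).
I_min = 5.55×2.31³/12 = 5.701 in⁴
Effective length L_e = K·L = 2 × 83.4 = 166.8 in
P_cr = π²EI / L_e² = π² × 16400×10³ × 5.701 / 166.8² = 3.317×10^4 lb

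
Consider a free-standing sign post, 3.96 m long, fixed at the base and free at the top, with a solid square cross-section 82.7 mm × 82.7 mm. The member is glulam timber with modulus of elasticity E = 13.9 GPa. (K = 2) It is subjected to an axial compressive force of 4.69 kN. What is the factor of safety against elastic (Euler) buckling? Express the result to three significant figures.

n ≈ 1.82

I = a⁴/12 = 82.7⁴/12 = 3.898×10^6 mm⁴
I = 3.898×10^6 mm⁴ = 3.898×10^-6 m⁴
Effective length L_e = K·L = 2 × 3.96 = 7.920 m
P_cr = π²EI / L_e² = π² × 13.9×10⁹ × 3.898×10^-6 / 7.920² = 8.525×10^3 N
Factor of safety n = P_cr / P = 8.5252 / 4.69 = 1.82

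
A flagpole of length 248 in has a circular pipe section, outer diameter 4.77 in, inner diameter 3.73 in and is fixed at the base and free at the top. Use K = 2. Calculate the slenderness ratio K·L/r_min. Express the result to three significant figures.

λ ≈ 328

d_o = 4.77 in, d_i = 3.73 in
I = π(d_o⁴ − d_i⁴)/64 = π(4.77⁴ − 3.730⁴)/64 = 15.91 in⁴
A = 6.943 in²;  r_min = √(I/A) = √(15.91/6.943) = 1.514 in
L_e = K·L = 2 × 248 = 496.0 in
λ = L_e / r_min = 496.00 / 1.514 = 328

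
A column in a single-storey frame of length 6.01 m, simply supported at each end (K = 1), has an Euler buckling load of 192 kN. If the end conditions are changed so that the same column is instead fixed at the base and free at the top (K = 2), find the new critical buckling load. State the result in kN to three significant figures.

P_cr ∝ 1/K², so P_cr,new = P_cr,old × (K_old/K_new)² = 192 × (1/2)²
= 192 × 0.2500 = 48.0 kN

P_cr ≈ 48.0 kN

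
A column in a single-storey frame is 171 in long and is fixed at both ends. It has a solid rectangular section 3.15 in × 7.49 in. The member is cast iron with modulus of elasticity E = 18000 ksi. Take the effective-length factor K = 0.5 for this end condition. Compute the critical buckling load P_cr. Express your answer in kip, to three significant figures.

Buckling occurs about the weak axis: I_min = h·b³/12 with b = 3.15 in (the shorter side).
I_min = 7.49×3.15³/12 = 19.51 in⁴
Effective length L_e = K·L = 0.5 × 171 = 85.50 in
P_cr = π²EI / L_e² = π² × 18000×10³ × 19.51 / 85.50² = 4.741×10^5 lb

P_cr ≈ 474 kip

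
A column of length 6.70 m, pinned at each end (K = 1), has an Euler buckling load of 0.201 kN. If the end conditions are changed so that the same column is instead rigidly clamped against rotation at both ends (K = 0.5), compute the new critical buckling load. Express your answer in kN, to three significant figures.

P_cr ∝ 1/K², so P_cr,new = P_cr,old × (K_old/K_new)² = 0.201 × (1/0.5)²
= 0.201 × 4.000 = 0.804 kN

P_cr ≈ 0.804 kN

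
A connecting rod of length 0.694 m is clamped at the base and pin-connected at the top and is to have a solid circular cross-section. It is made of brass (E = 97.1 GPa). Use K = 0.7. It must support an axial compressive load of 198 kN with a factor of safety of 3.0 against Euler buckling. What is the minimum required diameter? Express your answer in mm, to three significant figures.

d ≈ 41.5 mm

Required P_cr = n·P = 3.0 × 198 = 594.0 kN
L_e = K·L = 0.7 × 0.694 = 0.4858 m
Required I = P_cr·L_e²/(π²E) = 5.940×10^5 × 0.4858² / (π² × 9.71×10^10) = 1.463×10^-7 m⁴
I_req = 1.463×10^5 mm⁴
Solid circle: I = πd⁴/64  ⇒  d = (64I/π)^(1/4) = (64×1.463×10^5/π)^(1/4) = 41.5 mm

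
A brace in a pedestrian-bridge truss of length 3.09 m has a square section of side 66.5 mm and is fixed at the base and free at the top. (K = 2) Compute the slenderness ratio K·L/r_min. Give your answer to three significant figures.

λ ≈ 322

For a square r = a/√12 = 66.5/√12 = 19.20 mm
L_e = K·L = 2 × 3.09 m = 6.180 m = 6180.0 mm
λ = L_e / r_min = 6180.0 / 19.20 = 322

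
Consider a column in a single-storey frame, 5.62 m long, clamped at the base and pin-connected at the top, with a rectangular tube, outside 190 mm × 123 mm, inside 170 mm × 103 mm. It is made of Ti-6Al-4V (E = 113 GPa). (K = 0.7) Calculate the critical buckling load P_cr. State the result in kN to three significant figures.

P_cr ≈ 1010 kN

Weak-axis I_min = (h_o·b_o³ − h_i·b_i³)/12 with b_o = 123, b_i = 103.0 mm (shorter outer/inner sides).
I_min = (190×123³ − 170.0×103.0³)/12 = 1.398×10^7 mm⁴
I = 1.398×10^7 mm⁴ = 1.398×10^-5 m⁴
Effective length L_e = K·L = 0.7 × 5.62 = 3.934 m
P_cr = π²EI / L_e² = π² × 113×10⁹ × 1.398×10^-5 / 3.934² = 1.008×10^6 N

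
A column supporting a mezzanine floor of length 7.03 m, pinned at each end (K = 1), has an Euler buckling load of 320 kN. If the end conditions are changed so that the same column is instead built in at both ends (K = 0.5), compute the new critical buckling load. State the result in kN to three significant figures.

P_cr ≈ 1280 kN

P_cr ∝ 1/K², so P_cr,new = P_cr,old × (K_old/K_new)² = 320 × (1/0.5)²
= 320 × 4.000 = 1280 kN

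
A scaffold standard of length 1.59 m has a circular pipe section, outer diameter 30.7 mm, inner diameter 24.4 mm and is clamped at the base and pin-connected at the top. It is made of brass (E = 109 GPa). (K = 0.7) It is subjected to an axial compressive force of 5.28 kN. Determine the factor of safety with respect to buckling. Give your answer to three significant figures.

d_o = 30.7 mm, d_i = 24.4 mm
I = π(d_o⁴ − d_i⁴)/64 = π(30.7⁴ − 24.40⁴)/64 = 2.620×10^4 mm⁴
I = 2.620×10^4 mm⁴ = 2.620×10^-8 m⁴
Effective length L_e = K·L = 0.7 × 1.59 = 1.113 m
P_cr = π²EI / L_e² = π² × 109×10⁹ × 2.620×10^-8 / 1.113² = 2.276×10^4 N
Factor of safety n = P_cr / P = 22.757 / 5.28 = 4.31

n ≈ 4.31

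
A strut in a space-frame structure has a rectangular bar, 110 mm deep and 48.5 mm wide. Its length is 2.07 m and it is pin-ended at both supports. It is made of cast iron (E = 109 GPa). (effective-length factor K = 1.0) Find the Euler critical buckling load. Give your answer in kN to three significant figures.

Buckling occurs about the weak axis: I_min = h·b³/12 with b = 48.5 mm (the shorter side).
I_min = 110×48.5³/12 = 1.046×10^6 mm⁴
I = 1.046×10^6 mm⁴ = 1.046×10^-6 m⁴
Effective length L_e = K·L = 1 × 2.07 = 2.070 m
P_cr = π²EI / L_e² = π² × 109×10⁹ × 1.046×10^-6 / 2.070² = 2.626×10^5 N

P_cr ≈ 263 kN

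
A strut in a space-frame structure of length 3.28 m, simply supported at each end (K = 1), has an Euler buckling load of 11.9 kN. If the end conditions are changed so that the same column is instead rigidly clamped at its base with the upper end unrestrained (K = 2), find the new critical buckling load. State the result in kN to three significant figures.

P_cr ∝ 1/K², so P_cr,new = P_cr,old × (K_old/K_new)² = 11.9 × (1/2)²
= 11.9 × 0.2500 = 2.98 kN

P_cr ≈ 2.98 kN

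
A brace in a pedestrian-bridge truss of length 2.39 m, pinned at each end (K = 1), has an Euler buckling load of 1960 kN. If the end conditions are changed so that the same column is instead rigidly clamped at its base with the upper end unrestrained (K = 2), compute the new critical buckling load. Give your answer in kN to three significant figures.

P_cr ∝ 1/K², so P_cr,new = P_cr,old × (K_old/K_new)² = 1960 × (1/2)²
= 1960 × 0.2500 = 490 kN

P_cr ≈ 490 kN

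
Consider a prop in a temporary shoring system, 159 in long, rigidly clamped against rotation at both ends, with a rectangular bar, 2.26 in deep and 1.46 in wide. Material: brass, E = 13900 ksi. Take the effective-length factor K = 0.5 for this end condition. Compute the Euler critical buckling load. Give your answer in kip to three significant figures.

Buckling occurs about the weak axis: I_min = h·b³/12 with b = 1.46 in (the shorter side).
I_min = 2.26×1.46³/12 = 0.5861 in⁴
Effective length L_e = K·L = 0.5 × 159 = 79.50 in
P_cr = π²EI / L_e² = π² × 13900×10³ × 0.5861 / 79.50² = 1.272×10^4 lb

P_cr ≈ 12.7 kip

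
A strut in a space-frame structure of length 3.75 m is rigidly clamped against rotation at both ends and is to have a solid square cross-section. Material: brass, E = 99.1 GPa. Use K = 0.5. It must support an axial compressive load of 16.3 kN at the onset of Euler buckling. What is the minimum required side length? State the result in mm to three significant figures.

L_e = K·L = 0.5 × 3.75 = 1.875 m
Required I = P_cr·L_e²/(π²E) = 1.630×10^4 × 1.875² / (π² × 9.91×10^10) = 5.859×10^-8 m⁴
I_req = 5.859×10^4 mm⁴
Solid square: I = a⁴/12  ⇒  a = (12I)^(1/4) = (12×5.859×10^4)^(1/4) = 29.0 mm

a ≈ 29.0 mm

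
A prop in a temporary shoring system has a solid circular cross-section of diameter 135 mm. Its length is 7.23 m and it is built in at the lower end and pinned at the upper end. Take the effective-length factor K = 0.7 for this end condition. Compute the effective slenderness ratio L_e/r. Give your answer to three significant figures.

For a solid circle r = d/4 = 135/4 = 33.75 mm
L_e = K·L = 0.7 × 7.23 m = 5.061 m = 5061.0 mm
λ = L_e / r_min = 5061.0 / 33.75 = 150

λ ≈ 150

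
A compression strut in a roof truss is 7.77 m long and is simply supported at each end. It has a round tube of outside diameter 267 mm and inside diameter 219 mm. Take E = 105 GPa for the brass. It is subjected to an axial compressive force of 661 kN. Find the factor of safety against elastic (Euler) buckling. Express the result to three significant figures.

n ≈ 3.55

d_o = 267 mm, d_i = 219 mm
I = π(d_o⁴ − d_i⁴)/64 = π(267⁴ − 219.0⁴)/64 = 1.366×10^8 mm⁴
I = 1.366×10^8 mm⁴ = 1.366×10^-4 m⁴
Effective length L_e = K·L = 1 × 7.77 = 7.770 m
P_cr = π²EI / L_e² = π² × 105×10⁹ × 1.366×10^-4 / 7.770² = 2.344×10^6 N
Factor of safety n = P_cr / P = 2344.0 / 661 = 3.55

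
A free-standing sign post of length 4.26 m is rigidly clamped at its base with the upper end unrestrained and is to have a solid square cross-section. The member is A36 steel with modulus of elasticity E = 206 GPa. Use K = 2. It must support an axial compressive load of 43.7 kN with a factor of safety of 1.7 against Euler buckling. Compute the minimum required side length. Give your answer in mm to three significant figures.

a ≈ 75.1 mm

Required P_cr = n·P = 1.7 × 43.7 = 74.29 kN
L_e = K·L = 2 × 4.26 = 8.520 m
Required I = P_cr·L_e²/(π²E) = 7.429×10^4 × 8.520² / (π² × 2.06×10^11) = 2.652×10^-6 m⁴
I_req = 2.652×10^6 mm⁴
Solid square: I = a⁴/12  ⇒  a = (12I)^(1/4) = (12×2.652×10^6)^(1/4) = 75.1 mm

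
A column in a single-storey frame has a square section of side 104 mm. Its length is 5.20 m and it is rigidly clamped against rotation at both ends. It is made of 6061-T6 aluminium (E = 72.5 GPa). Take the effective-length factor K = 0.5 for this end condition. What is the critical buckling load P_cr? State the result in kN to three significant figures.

I = a⁴/12 = 104⁴/12 = 9.749×10^6 mm⁴
I = 9.749×10^6 mm⁴ = 9.749×10^-6 m⁴
Effective length L_e = K·L = 0.5 × 5.20 = 2.600 m
P_cr = π²EI / L_e² = π² × 72.5×10⁹ × 9.749×10^-6 / 2.600² = 1.032×10^6 N

P_cr ≈ 1030 kN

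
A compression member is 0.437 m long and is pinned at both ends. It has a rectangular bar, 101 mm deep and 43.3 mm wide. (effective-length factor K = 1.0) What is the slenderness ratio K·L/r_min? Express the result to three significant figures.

λ ≈ 35.0

For a rectangle r_min = b/√12 = 43.3/√12 = 12.50 mm
L_e = K·L = 1 × 0.437 m = 0.4370 m = 437.00 mm
λ = L_e / r_min = 437.00 / 12.50 = 35.0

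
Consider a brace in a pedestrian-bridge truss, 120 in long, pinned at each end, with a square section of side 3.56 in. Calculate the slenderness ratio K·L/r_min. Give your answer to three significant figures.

λ ≈ 117

I = a⁴/12 = 3.56⁴/12 = 13.39 in⁴
A = 12.67 in²;  r_min = √(I/A) = √(13.39/12.67) = 1.028 in
L_e = K·L = 1 × 120 = 120.0 in
λ = L_e / r_min = 120.00 / 1.028 = 117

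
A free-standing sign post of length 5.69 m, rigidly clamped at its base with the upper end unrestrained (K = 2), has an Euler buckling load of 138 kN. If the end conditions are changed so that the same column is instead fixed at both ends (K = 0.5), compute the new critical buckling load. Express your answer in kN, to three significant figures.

P_cr ∝ 1/K², so P_cr,new = P_cr,old × (K_old/K_new)² = 138 × (2/0.5)²
= 138 × 16.00 = 2210 kN

P_cr ≈ 2210 kN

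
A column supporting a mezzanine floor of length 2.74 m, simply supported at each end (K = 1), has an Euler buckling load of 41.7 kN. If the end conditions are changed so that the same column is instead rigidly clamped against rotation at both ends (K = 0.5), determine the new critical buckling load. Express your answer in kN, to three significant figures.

P_cr ∝ 1/K², so P_cr,new = P_cr,old × (K_old/K_new)² = 41.7 × (1/0.5)²
= 41.7 × 4.000 = 167 kN

P_cr ≈ 167 kN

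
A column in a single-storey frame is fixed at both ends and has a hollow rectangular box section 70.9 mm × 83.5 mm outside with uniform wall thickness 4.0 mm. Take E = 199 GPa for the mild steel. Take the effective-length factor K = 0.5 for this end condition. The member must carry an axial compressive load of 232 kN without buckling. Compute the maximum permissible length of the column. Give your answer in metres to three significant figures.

L_max ≈ 5.56 m

Inner dimensions: h_i = 83.5 − 2×4.0 = 75.50 mm, b_i = 70.9 − 2×4.0 = 62.90 mm
Weak-axis I_min = (h_o·b_o³ − h_i·b_i³)/12 with b_o = 70.9, b_i = 62.90 mm (shorter outer/inner sides).
I_min = (83.5×70.9³ − 75.50×62.90³)/12 = 9.142×10^5 mm⁴
I = 9.142×10^-7 m⁴
At the buckling limit P_cr = P = 2.320×10^5 N
From P_cr = π²EI/(K·L)²:  L = (1/K)·√(π²EI/P_cr) = (1/0.5)·√(π²×1.99×10^11×9.142×10^-7/2.320×10^5)
L = 5.56 m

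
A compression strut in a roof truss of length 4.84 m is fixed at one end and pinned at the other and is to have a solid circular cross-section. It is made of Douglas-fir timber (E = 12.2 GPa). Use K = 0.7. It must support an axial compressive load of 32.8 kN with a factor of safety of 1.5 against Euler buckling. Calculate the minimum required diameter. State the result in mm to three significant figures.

Required P_cr = n·P = 1.5 × 32.8 = 49.20 kN
L_e = K·L = 0.7 × 4.84 = 3.388 m
Required I = P_cr·L_e²/(π²E) = 4.920×10^4 × 3.388² / (π² × 1.22×10^10) = 4.690×10^-6 m⁴
I_req = 4.690×10^6 mm⁴
Solid circle: I = πd⁴/64  ⇒  d = (64I/π)^(1/4) = (64×4.690×10^6/π)^(1/4) = 98.9 mm

d ≈ 98.9 mm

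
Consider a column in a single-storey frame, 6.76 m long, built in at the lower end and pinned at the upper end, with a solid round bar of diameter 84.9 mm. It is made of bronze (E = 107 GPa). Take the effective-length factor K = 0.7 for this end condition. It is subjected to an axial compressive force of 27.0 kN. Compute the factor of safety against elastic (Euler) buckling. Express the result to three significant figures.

n ≈ 4.45

I = πd⁴/64 = π×84.9⁴/64 = 2.550×10^6 mm⁴
I = 2.550×10^6 mm⁴ = 2.550×10^-6 m⁴
Effective length L_e = K·L = 0.7 × 6.76 = 4.732 m
P_cr = π²EI / L_e² = π² × 107×10⁹ × 2.550×10^-6 / 4.732² = 1.203×10^5 N
Factor of safety n = P_cr / P = 120.28 / 27.0 = 4.45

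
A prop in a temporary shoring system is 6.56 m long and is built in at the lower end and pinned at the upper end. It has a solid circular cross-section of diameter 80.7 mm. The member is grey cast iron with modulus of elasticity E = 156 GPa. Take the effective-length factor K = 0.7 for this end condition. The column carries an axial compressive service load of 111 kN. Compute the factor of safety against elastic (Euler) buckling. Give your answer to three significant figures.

n ≈ 1.37

I = πd⁴/64 = π×80.7⁴/64 = 2.082×10^6 mm⁴
I = 2.082×10^6 mm⁴ = 2.082×10^-6 m⁴
Effective length L_e = K·L = 0.7 × 6.56 = 4.592 m
P_cr = π²EI / L_e² = π² × 156×10⁹ × 2.082×10^-6 / 4.592² = 1.520×10^5 N
Factor of safety n = P_cr / P = 152.01 / 111 = 1.37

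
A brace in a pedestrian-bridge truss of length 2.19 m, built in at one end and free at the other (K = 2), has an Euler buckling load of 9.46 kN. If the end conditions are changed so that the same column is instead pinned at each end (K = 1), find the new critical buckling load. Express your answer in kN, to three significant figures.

P_cr ∝ 1/K², so P_cr,new = P_cr,old × (K_old/K_new)² = 9.46 × (2/1)²
= 9.46 × 4.000 = 37.8 kN

P_cr ≈ 37.8 kN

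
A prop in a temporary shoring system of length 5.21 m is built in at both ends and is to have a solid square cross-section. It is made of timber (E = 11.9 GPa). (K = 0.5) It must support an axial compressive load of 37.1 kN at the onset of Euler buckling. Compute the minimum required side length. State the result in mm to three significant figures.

a ≈ 71.2 mm

L_e = K·L = 0.5 × 5.21 = 2.605 m
Required I = P_cr·L_e²/(π²E) = 3.710×10^4 × 2.605² / (π² × 1.19×10^10) = 2.144×10^-6 m⁴
I_req = 2.144×10^6 mm⁴
Solid square: I = a⁴/12  ⇒  a = (12I)^(1/4) = (12×2.144×10^6)^(1/4) = 71.2 mm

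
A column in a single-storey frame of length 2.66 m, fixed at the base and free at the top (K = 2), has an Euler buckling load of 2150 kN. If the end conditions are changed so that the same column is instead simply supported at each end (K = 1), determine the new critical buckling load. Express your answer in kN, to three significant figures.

P_cr ∝ 1/K², so P_cr,new = P_cr,old × (K_old/K_new)² = 2150 × (2/1)²
= 2150 × 4.000 = 8600 kN

P_cr ≈ 8600 kN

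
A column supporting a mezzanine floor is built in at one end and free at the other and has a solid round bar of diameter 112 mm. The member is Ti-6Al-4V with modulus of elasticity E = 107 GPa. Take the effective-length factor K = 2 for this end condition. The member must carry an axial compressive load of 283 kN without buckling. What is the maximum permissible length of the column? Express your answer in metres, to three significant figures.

I = πd⁴/64 = π×112⁴/64 = 7.724×10^6 mm⁴
I = 7.724×10^-6 m⁴
At the buckling limit P_cr = P = 2.830×10^5 N
From P_cr = π²EI/(K·L)²:  L = (1/K)·√(π²EI/P_cr) = (1/2)·√(π²×1.07×10^11×7.724×10^-6/2.830×10^5)
L = 2.68 m

L_max ≈ 2.68 m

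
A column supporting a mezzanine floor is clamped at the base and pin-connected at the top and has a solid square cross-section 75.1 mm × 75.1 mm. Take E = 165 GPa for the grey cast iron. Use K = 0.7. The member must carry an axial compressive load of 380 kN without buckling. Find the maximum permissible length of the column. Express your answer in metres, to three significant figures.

L_max ≈ 4.81 m

I = a⁴/12 = 75.1⁴/12 = 2.651×10^6 mm⁴
I = 2.651×10^-6 m⁴
At the buckling limit P_cr = P = 3.800×10^5 N
From P_cr = π²EI/(K·L)²:  L = (1/K)·√(π²EI/P_cr) = (1/0.7)·√(π²×1.65×10^11×2.651×10^-6/3.800×10^5)
L = 4.81 m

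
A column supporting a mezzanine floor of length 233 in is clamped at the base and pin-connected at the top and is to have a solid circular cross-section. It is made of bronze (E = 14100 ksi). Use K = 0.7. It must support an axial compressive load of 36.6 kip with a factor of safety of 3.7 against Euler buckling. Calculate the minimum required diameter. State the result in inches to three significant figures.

d ≈ 4.79 in

Required P_cr = n·P = 3.7 × 36.6 = 135.4 kip
L_e = K·L = 0.7 × 233 = 163.1 in
Required I = P_cr·L_e²/(π²E) = 1.354×10^5 × 163.1² / (π² × 1.41×10^7) = 25.89 in⁴
Solid circle: I = πd⁴/64  ⇒  d = (64I/π)^(1/4) = (64×25.89/π)^(1/4) = 4.79 in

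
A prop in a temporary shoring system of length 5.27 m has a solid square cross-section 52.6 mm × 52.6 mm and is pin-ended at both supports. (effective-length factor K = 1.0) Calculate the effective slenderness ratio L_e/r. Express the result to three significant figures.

I = a⁴/12 = 52.6⁴/12 = 6.379×10^5 mm⁴
A = 2.767×10^3 mm²;  r_min = √(I/A) = √(6.379×10^5/2.767×10^3) = 15.18 mm
L_e = K·L = 1 × 5.27 m = 5.270 m = 5270.0 mm
λ = L_e / r_min = 5270.0 / 15.18 = 347

λ ≈ 347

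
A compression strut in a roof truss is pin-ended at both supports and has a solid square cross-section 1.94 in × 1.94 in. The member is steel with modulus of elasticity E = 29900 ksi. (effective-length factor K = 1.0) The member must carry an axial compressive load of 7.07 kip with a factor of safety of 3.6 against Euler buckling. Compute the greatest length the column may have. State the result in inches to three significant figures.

I = a⁴/12 = 1.94⁴/12 = 1.180 in⁴
Required critical load P_cr = n·P = 3.6 × 7.07 = 25.45 kip = 2.545×10^4 lb
From P_cr = π²EI/(K·L)²:  L = (1/K)·√(π²EI/P_cr) = (1/1)·√(π²×2.99×10^7×1.180/2.545×10^4)
L = 117 in

L_max ≈ 117 in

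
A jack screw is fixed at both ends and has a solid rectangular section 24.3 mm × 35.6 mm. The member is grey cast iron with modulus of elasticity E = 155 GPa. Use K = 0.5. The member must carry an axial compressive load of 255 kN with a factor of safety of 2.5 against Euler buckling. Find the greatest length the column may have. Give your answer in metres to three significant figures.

Buckling occurs about the weak axis: I_min = h·b³/12 with b = 24.3 mm (the shorter side).
I_min = 35.6×24.3³/12 = 4.257×10^4 mm⁴
I = 4.257×10^-8 m⁴
Required critical load P_cr = n·P = 2.5 × 255 = 637.5 kN = 6.375×10^5 N
From P_cr = π²EI/(K·L)²:  L = (1/K)·√(π²EI/P_cr) = (1/0.5)·√(π²×1.55×10^11×4.257×10^-8/6.375×10^5)
L = 0.639 m

L_max ≈ 0.639 m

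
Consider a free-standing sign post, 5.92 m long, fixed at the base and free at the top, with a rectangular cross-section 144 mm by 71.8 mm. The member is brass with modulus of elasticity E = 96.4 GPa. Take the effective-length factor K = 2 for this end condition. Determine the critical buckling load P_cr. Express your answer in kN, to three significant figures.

P_cr ≈ 30.1 kN

Buckling occurs about the weak axis: I_min = h·b³/12 with b = 71.8 mm (the shorter side).
I_min = 144×71.8³/12 = 4.442×10^6 mm⁴
I = 4.442×10^6 mm⁴ = 4.442×10^-6 m⁴
Effective length L_e = K·L = 2 × 5.92 = 11.84 m
P_cr = π²EI / L_e² = π² × 96.4×10⁹ × 4.442×10^-6 / 11.84² = 3.015×10^4 N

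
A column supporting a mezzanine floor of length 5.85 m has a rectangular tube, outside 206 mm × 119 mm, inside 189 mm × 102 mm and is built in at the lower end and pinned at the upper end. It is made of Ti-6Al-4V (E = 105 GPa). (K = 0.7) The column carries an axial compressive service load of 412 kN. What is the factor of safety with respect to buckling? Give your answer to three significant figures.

Weak-axis I_min = (h_o·b_o³ − h_i·b_i³)/12 with b_o = 119, b_i = 102.0 mm (shorter outer/inner sides).
I_min = (206×119³ − 189.0×102.0³)/12 = 1.221×10^7 mm⁴
I = 1.221×10^7 mm⁴ = 1.221×10^-5 m⁴
Effective length L_e = K·L = 0.7 × 5.85 = 4.095 m
P_cr = π²EI / L_e² = π² × 105×10⁹ × 1.221×10^-5 / 4.095² = 7.548×10^5 N
Factor of safety n = P_cr / P = 754.85 / 412 = 1.83

n ≈ 1.83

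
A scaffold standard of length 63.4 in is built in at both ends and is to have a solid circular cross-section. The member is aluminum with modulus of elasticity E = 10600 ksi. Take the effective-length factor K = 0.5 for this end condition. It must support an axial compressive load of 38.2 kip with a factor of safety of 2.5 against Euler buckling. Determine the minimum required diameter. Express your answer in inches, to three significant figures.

Required P_cr = n·P = 2.5 × 38.2 = 95.50 kip
L_e = K·L = 0.5 × 63.4 = 31.70 in
Required I = P_cr·L_e²/(π²E) = 9.550×10^4 × 31.70² / (π² × 1.06×10^7) = 0.9173 in⁴
Solid circle: I = πd⁴/64  ⇒  d = (64I/π)^(1/4) = (64×0.9173/π)^(1/4) = 2.08 in

d ≈ 2.08 in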